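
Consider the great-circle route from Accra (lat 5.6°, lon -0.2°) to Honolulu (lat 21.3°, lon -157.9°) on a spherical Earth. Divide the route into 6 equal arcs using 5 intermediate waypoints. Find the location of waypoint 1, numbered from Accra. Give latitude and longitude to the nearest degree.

≈ lat 24°, lon -16°

Write both endpoints as unit vectors p₁, p₂ with components (cos φ cos λ, cos φ sin λ, sin φ).
The central angle between the endpoints is δ = arccos(p₁·p₂) ≈ 2.536 rad (145.3°).
Interpolate at f = 1/6 with slerp weights a = sin((1−f)δ)/sin δ ≈ 1.505, b = sin(fδ)/sin δ ≈ 0.721.
p = a·p₁ + b·p₂ ≈ (0.875, -0.258, 0.409); φ = arcsin(p_z) ≈ 24.13°, λ = atan2(p_y, p_x) ≈ -16.42°.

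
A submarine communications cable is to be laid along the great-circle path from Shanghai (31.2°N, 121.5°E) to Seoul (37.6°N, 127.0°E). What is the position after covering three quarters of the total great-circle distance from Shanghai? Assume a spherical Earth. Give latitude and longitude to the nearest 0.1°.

≈ (36.0°N, 125.5°E)

Write both endpoints as unit vectors p₁, p₂ with components (cos φ cos λ, cos φ sin λ, sin φ).
The central angle between the endpoints is δ = arccos(p₁·p₂) ≈ 0.137 rad (7.8°).
Interpolate at f = 3/4 with slerp weights a = sin((1−f)δ)/sin δ ≈ 0.251, b = sin(fδ)/sin δ ≈ 0.751.
p = a·p₁ + b·p₂ ≈ (-0.470, 0.658, 0.588); φ = arcsin(p_z) ≈ 36.02°, λ = atan2(p_y, p_x) ≈ 125.54°.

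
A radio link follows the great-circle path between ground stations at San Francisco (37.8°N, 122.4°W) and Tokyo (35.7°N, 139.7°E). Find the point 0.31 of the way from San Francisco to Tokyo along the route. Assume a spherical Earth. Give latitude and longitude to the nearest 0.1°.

≈ 47.2°N, 151.2°W

From cos δ = sin φ₁ sin φ₂ + cos φ₁ cos φ₂ cos Δλ, the central angle is δ ≈ 1.298 rad (74.4°).
Interpolate at f = 0.31 with slerp weights a = sin((1−f)δ)/sin δ ≈ 0.811, b = sin(fδ)/sin δ ≈ 0.407.
p = a·p₁ + b·p₂ ≈ (-0.595, -0.327, 0.734); φ = arcsin(p_z) ≈ 47.23°, λ = atan2(p_y, p_x) ≈ -151.20°.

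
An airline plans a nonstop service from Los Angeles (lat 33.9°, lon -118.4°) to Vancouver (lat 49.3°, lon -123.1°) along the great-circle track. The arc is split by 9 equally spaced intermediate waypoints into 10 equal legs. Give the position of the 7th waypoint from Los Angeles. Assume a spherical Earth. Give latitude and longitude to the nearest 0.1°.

Write both endpoints as unit vectors p₁, p₂ with components (cos φ cos λ, cos φ sin λ, sin φ).
The central angle between the endpoints is δ = arccos(p₁·p₂) ≈ 0.276 rad (15.8°).
Interpolate at f = 7/10 with slerp weights a = sin((1−f)δ)/sin δ ≈ 0.303, b = sin(fδ)/sin δ ≈ 0.705.
p = a·p₁ + b·p₂ ≈ (-0.371, -0.606, 0.703); φ = arcsin(p_z) ≈ 44.70°, λ = atan2(p_y, p_x) ≈ -121.44°.

≈ lat 44.7°, lon -121.4°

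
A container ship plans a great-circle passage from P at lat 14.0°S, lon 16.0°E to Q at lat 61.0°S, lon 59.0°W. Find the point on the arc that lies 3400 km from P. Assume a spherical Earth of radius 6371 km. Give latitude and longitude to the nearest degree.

Convert each endpoint to a unit vector on the sphere (x = cos φ cos λ, y = cos φ sin λ, z = sin φ).
The central angle between the endpoints is δ = arccos(p₁·p₂) ≈ 1.231 rad (70.5°). The total great-circle distance is δ·R ≈ 1.231 × 6371 ≈ 7842 km, so the target fraction is f = 3400/7842 ≈ 0.434.
Interpolate at f ≈ 0.434 with slerp weights a = sin((1−f)δ)/sin δ ≈ 0.681, b = sin(fδ)/sin δ ≈ 0.540.
p = a·p₁ + b·p₂ ≈ (0.770, -0.042, -0.637); φ = arcsin(p_z) ≈ -39.54°, λ = atan2(p_y, p_x) ≈ -3.13°.

≈ lat 40°S, lon 3°W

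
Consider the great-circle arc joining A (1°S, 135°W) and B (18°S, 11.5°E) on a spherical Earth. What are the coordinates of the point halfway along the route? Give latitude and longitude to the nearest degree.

≈ (30°S, 67°W)

The haversine formula gives a central angle δ ≈ 2.478 rad (142.0°) between the endpoints.
Interpolate at f = 1/2 with slerp weights a = sin((1−f)δ)/sin δ ≈ 1.534, b = sin(fδ)/sin δ ≈ 1.534.
p = a·p₁ + b·p₂ ≈ (0.345, -0.794, -0.501); φ = arcsin(p_z) ≈ -30.06°, λ = atan2(p_y, p_x) ≈ -66.50°.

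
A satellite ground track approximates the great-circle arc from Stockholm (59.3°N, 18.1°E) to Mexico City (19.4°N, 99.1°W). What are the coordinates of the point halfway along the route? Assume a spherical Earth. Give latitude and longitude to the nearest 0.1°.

≈ (54.7°N, 66.5°W)

Write both endpoints as unit vectors p₁, p₂ with components (cos φ cos λ, cos φ sin λ, sin φ).
The central angle between the endpoints is δ = arccos(p₁·p₂) ≈ 1.505 rad (86.2°).
Interpolate at f = 1/2 with slerp weights a = sin((1−f)δ)/sin δ ≈ 0.685, b = sin(fδ)/sin δ ≈ 0.685.
p = a·p₁ + b·p₂ ≈ (0.230, -0.529, 0.817); φ = arcsin(p_z) ≈ 54.74°, λ = atan2(p_y, p_x) ≈ -66.49°.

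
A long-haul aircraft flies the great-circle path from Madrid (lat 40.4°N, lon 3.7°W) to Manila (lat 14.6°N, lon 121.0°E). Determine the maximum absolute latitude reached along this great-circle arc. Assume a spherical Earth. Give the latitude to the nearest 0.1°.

The great circle lies in the plane with unit normal n̂ = (p₁ × p₂)/|p₁ × p₂|.
Here n̂_z ≈ +0.627; the vertex latitude is φ_max = arccos|n̂_z| ≈ 51.2°.

≈ 51.2°N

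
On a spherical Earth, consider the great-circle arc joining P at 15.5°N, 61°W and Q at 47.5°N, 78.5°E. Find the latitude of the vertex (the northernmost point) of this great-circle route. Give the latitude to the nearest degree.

≈ 64°N

The great circle lies in the plane with unit normal n̂ = (p₁ × p₂)/|p₁ × p₂|.
Here n̂_z ≈ +0.443; the vertex latitude is φ_max = arccos|n̂_z| ≈ 63.7°.
Check via Clairaut: cos φ_max = |cos φ₁| · sin C = cos(15.5°)·sin(27.4°) ≈ 0.443, again giving ≈ 63.7°.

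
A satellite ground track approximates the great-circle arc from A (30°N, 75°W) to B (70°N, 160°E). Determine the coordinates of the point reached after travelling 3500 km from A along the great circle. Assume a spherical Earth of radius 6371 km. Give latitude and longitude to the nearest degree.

Convert each endpoint to a unit vector on the sphere (x = cos φ cos λ, y = cos φ sin λ, z = sin φ).
The central angle between the endpoints is δ = arccos(p₁·p₂) ≈ 1.266 rad (72.5°). The total great-circle distance is δ·R ≈ 1.266 × 6371 ≈ 8067 km, so the target fraction is f = 3500/8067 ≈ 0.434.
Interpolate at f ≈ 0.434 with slerp weights a = sin((1−f)δ)/sin δ ≈ 0.689, b = sin(fδ)/sin δ ≈ 0.547.
p = a·p₁ + b·p₂ ≈ (-0.022, -0.512, 0.859); φ = arcsin(p_z) ≈ 59.17°, λ = atan2(p_y, p_x) ≈ -92.41°.

≈ (59°N, 92°W)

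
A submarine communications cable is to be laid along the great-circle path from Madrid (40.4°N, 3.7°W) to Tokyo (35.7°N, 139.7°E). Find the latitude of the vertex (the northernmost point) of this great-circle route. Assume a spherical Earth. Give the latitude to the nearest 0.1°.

The great circle lies in the plane with unit normal n̂ = (p₁ × p₂)/|p₁ × p₂|.
Here n̂_z ≈ +0.371; the vertex latitude is φ_max = arccos|n̂_z| ≈ 68.2°.
Check via Clairaut: cos φ_max = |cos φ₁| · sin C = cos(40.4°)·sin(29.2°) ≈ 0.371, again giving ≈ 68.2°.

≈ 68.2°N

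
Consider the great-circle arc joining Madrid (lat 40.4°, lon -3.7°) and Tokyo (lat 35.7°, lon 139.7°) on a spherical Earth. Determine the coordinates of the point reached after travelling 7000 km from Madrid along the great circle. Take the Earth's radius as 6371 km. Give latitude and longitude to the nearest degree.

≈ lat 62°, lon 106°

Convert each endpoint to a unit vector on the sphere (x = cos φ cos λ, y = cos φ sin λ, z = sin φ).
The central angle between the endpoints is δ = arccos(p₁·p₂) ≈ 1.689 rad (96.8°). The total great-circle distance is δ·R ≈ 1.689 × 6371 ≈ 10763 km, so the target fraction is f = 7000/10763 ≈ 0.650.
Interpolate at f ≈ 0.650 with slerp weights a = sin((1−f)δ)/sin δ ≈ 0.561, b = sin(fδ)/sin δ ≈ 0.897.
p = a·p₁ + b·p₂ ≈ (-0.129, 0.444, 0.887); φ = arcsin(p_z) ≈ 62.48°, λ = atan2(p_y, p_x) ≈ 106.25°.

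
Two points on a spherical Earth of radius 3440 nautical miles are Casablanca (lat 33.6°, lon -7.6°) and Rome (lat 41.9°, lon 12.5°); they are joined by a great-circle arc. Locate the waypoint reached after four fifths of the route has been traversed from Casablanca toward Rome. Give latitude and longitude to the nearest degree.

Convert each endpoint to a unit vector on the sphere (x = cos φ cos λ, y = cos φ sin λ, z = sin φ).
The central angle between the endpoints is δ = arccos(p₁·p₂) ≈ 0.312 rad (17.9°).
Interpolate at f = 4/5 with slerp weights a = sin((1−f)δ)/sin δ ≈ 0.203, b = sin(fδ)/sin δ ≈ 0.805.
p = a·p₁ + b·p₂ ≈ (0.752, 0.107, 0.650); φ = arcsin(p_z) ≈ 40.53°, λ = atan2(p_y, p_x) ≈ 8.11°.

≈ lat 41°, lon 8°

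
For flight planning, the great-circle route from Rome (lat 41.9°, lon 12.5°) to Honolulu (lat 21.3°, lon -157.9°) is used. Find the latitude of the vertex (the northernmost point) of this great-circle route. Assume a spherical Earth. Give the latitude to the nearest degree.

≈ 83°

The great circle lies in the plane with unit normal n̂ = (p₁ × p₂)/|p₁ × p₂|.
Here n̂_z ≈ -0.129; the vertex latitude is φ_max = arccos|n̂_z| ≈ 82.6°.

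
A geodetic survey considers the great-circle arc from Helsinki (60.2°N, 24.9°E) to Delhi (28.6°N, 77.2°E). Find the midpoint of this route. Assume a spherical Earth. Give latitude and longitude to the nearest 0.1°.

Convert each endpoint to a unit vector on the sphere (x = cos φ cos λ, y = cos φ sin λ, z = sin φ).
The central angle between the endpoints is δ = arccos(p₁·p₂) ≈ 0.820 rad (47.0°).
Interpolate at f = 1/2 with slerp weights a = sin((1−f)δ)/sin δ ≈ 0.545, b = sin(fδ)/sin δ ≈ 0.545.
p = a·p₁ + b·p₂ ≈ (0.352, 0.581, 0.734); φ = arcsin(p_z) ≈ 47.23°, λ = atan2(p_y, p_x) ≈ 58.80°.

≈ 47.2°N, 58.8°E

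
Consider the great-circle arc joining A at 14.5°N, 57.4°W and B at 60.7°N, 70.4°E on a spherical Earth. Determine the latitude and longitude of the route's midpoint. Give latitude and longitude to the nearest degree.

The haversine formula gives a central angle δ ≈ 1.643 rad (94.1°) between the endpoints.
Interpolate at f = 1/2 with slerp weights a = sin((1−f)δ)/sin δ ≈ 0.734, b = sin(fδ)/sin δ ≈ 0.734.
p = a·p₁ + b·p₂ ≈ (0.503, -0.260, 0.824); φ = arcsin(p_z) ≈ 55.48°, λ = atan2(p_y, p_x) ≈ -27.34°.

≈ 55°N, 27°W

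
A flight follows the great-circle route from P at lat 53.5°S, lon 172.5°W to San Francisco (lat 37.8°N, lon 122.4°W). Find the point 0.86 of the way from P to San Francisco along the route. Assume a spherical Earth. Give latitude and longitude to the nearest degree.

Write both endpoints as unit vectors p₁, p₂ with components (cos φ cos λ, cos φ sin λ, sin φ).
The central angle between the endpoints is δ = arccos(p₁·p₂) ≈ 1.763 rad (101.0°).
Interpolate at f = 0.86 with slerp weights a = sin((1−f)δ)/sin δ ≈ 0.249, b = sin(fδ)/sin δ ≈ 1.017.
p = a·p₁ + b·p₂ ≈ (-0.578, -0.698, 0.423); φ = arcsin(p_z) ≈ 25.05°, λ = atan2(p_y, p_x) ≈ -129.60°.

≈ lat 25°N, lon 130°W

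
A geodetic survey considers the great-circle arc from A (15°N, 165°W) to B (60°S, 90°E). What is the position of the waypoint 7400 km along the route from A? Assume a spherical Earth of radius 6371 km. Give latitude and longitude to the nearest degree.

≈ (41°S, 156°E)

Convert each endpoint to a unit vector on the sphere (x = cos φ cos λ, y = cos φ sin λ, z = sin φ).
The central angle between the endpoints is δ = arccos(p₁·p₂) ≈ 1.927 rad (110.4°). The total great-circle distance is δ·R ≈ 1.927 × 6371 ≈ 12280 km, so the target fraction is f = 7400/12280 ≈ 0.603.
Interpolate at f ≈ 0.603 with slerp weights a = sin((1−f)δ)/sin δ ≈ 0.740, b = sin(fδ)/sin δ ≈ 0.979.
p = a·p₁ + b·p₂ ≈ (-0.690, 0.305, -0.656); φ = arcsin(p_z) ≈ -41.02°, λ = atan2(p_y, p_x) ≈ 156.19°.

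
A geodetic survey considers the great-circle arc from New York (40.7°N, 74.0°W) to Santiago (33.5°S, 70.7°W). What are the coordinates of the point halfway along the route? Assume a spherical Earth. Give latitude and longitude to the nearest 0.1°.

Write both endpoints as unit vectors p₁, p₂ with components (cos φ cos λ, cos φ sin λ, sin φ).
The central angle between the endpoints is δ = arccos(p₁·p₂) ≈ 1.296 rad (74.3°).
Interpolate at f = 1/2 with slerp weights a = sin((1−f)δ)/sin δ ≈ 0.627, b = sin(fδ)/sin δ ≈ 0.627.
p = a·p₁ + b·p₂ ≈ (0.304, -0.951, 0.063); φ = arcsin(p_z) ≈ 3.60°, λ = atan2(p_y, p_x) ≈ -72.27°.

≈ (3.6°N, 72.3°W)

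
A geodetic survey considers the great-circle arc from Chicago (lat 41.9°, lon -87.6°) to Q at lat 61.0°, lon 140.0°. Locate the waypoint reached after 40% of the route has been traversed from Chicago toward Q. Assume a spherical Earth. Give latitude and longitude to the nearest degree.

≈ lat 66°, lon -114°

Convert each endpoint to a unit vector on the sphere (x = cos φ cos λ, y = cos φ sin λ, z = sin φ).
The central angle between the endpoints is δ = arccos(p₁·p₂) ≈ 1.223 rad (70.1°).
Interpolate at f = 0.40 with slerp weights a = sin((1−f)δ)/sin δ ≈ 0.712, b = sin(fδ)/sin δ ≈ 0.500.
p = a·p₁ + b·p₂ ≈ (-0.163, -0.374, 0.913); φ = arcsin(p_z) ≈ 65.91°, λ = atan2(p_y, p_x) ≈ -113.61°.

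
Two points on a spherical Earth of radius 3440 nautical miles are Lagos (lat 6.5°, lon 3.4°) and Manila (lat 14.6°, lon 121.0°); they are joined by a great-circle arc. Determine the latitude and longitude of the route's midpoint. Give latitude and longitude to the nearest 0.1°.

≈ lat 19.8°, lon 61.0°

Write both endpoints as unit vectors p₁, p₂ with components (cos φ cos λ, cos φ sin λ, sin φ).
The central angle between the endpoints is δ = arccos(p₁·p₂) ≈ 2.001 rad (114.6°).
Interpolate at f = 1/2 with slerp weights a = sin((1−f)δ)/sin δ ≈ 0.926, b = sin(fδ)/sin δ ≈ 0.926.
p = a·p₁ + b·p₂ ≈ (0.457, 0.823, 0.338); φ = arcsin(p_z) ≈ 19.77°, λ = atan2(p_y, p_x) ≈ 60.95°.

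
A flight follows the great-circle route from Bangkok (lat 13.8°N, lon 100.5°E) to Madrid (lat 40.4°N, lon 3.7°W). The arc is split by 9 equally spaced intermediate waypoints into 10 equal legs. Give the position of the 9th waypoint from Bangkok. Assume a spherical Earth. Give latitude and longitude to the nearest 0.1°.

≈ lat 42.9°N, lon 8.1°E

The haversine formula gives a central angle δ ≈ 1.598 rad (91.5°) between the endpoints.
Interpolate at f = 9/10 with slerp weights a = sin((1−f)δ)/sin δ ≈ 0.159, b = sin(fδ)/sin δ ≈ 0.992.
p = a·p₁ + b·p₂ ≈ (0.725, 0.103, 0.681); φ = arcsin(p_z) ≈ 42.89°, λ = atan2(p_y, p_x) ≈ 8.10°.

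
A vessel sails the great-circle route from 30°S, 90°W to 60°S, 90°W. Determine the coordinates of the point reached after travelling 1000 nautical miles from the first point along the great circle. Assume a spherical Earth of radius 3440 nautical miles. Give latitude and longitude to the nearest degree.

Convert each endpoint to a unit vector on the sphere (x = cos φ cos λ, y = cos φ sin λ, z = sin φ).
The central angle between the endpoints is δ = arccos(p₁·p₂) ≈ 0.524 rad (30.0°). The total great-circle distance is δ·R ≈ 0.524 × 3440 ≈ 1801 nmi, so the target fraction is f = 1000/1801 ≈ 0.555.
Interpolate at f ≈ 0.555 with slerp weights a = sin((1−f)δ)/sin δ ≈ 0.462, b = sin(fδ)/sin δ ≈ 0.573.
p = a·p₁ + b·p₂ ≈ (0.000, -0.686, -0.727); φ = arcsin(p_z) ≈ -46.66°, λ = atan2(p_y, p_x) ≈ -90.00°.

≈ 47°S, 90°W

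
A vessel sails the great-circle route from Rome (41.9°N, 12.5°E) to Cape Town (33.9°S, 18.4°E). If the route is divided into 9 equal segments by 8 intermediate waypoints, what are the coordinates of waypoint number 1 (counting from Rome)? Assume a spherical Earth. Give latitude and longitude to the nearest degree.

The haversine formula gives a central angle δ ≈ 1.326 rad (76.0°) between the endpoints.
Interpolate at f = 1/9 with slerp weights a = sin((1−f)δ)/sin δ ≈ 0.953, b = sin(fδ)/sin δ ≈ 0.151.
p = a·p₁ + b·p₂ ≈ (0.811, 0.193, 0.552); φ = arcsin(p_z) ≈ 33.49°, λ = atan2(p_y, p_x) ≈ 13.39°.

≈ 33°N, 13°E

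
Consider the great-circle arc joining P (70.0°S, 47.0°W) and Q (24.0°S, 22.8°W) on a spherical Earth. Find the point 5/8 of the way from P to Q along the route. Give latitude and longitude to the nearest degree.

Write both endpoints as unit vectors p₁, p₂ with components (cos φ cos λ, cos φ sin λ, sin φ).
The central angle between the endpoints is δ = arccos(p₁·p₂) ≈ 0.840 rad (48.1°).
Interpolate at f = 5/8 with slerp weights a = sin((1−f)δ)/sin δ ≈ 0.416, b = sin(fδ)/sin δ ≈ 0.673.
p = a·p₁ + b·p₂ ≈ (0.664, -0.342, -0.665); φ = arcsin(p_z) ≈ -41.67°, λ = atan2(p_y, p_x) ≈ -27.28°.

≈ (42°S, 27°W)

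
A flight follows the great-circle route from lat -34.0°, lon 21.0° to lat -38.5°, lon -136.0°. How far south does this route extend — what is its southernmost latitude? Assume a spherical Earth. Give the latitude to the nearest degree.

The great circle lies in the plane with unit normal n̂ = (p₁ × p₂)/|p₁ × p₂|.
Here n̂_z ≈ -0.262; the vertex latitude is φ_max = arccos|n̂_z| ≈ 74.8°.

≈ -75°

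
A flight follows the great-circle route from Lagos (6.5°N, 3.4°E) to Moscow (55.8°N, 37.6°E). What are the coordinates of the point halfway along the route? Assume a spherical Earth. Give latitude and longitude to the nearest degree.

≈ (32°N, 16°E)

Write both endpoints as unit vectors p₁, p₂ with components (cos φ cos λ, cos φ sin λ, sin φ).
The central angle between the endpoints is δ = arccos(p₁·p₂) ≈ 0.982 rad (56.3°).
Interpolate at f = 1/2 with slerp weights a = sin((1−f)δ)/sin δ ≈ 0.567, b = sin(fδ)/sin δ ≈ 0.567.
p = a·p₁ + b·p₂ ≈ (0.815, 0.228, 0.533); φ = arcsin(p_z) ≈ 32.21°, λ = atan2(p_y, p_x) ≈ 15.62°.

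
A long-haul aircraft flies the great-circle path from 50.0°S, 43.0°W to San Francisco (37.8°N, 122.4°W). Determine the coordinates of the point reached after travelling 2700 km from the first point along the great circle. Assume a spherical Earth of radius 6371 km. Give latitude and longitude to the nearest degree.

The haversine formula gives a central angle δ ≈ 1.956 rad (112.1°) between the endpoints. The total great-circle distance is δ·R ≈ 1.956 × 6371 ≈ 12464 km, so the target fraction is f = 2700/12464 ≈ 0.217.
Interpolate at f ≈ 0.217 with slerp weights a = sin((1−f)δ)/sin δ ≈ 1.078, b = sin(fδ)/sin δ ≈ 0.444.
p = a·p₁ + b·p₂ ≈ (0.319, -0.769, -0.554); φ = arcsin(p_z) ≈ -33.65°, λ = atan2(p_y, p_x) ≈ -67.46°.

≈ 34°S, 67°W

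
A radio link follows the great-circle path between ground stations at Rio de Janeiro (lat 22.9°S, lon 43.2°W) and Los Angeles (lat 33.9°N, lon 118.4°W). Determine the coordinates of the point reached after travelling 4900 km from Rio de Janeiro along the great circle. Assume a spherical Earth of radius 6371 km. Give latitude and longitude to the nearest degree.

Convert each endpoint to a unit vector on the sphere (x = cos φ cos λ, y = cos φ sin λ, z = sin φ).
The central angle between the endpoints is δ = arccos(p₁·p₂) ≈ 1.593 rad (91.2°). The total great-circle distance is δ·R ≈ 1.593 × 6371 ≈ 10146 km, so the target fraction is f = 4900/10146 ≈ 0.483.
Interpolate at f ≈ 0.483 with slerp weights a = sin((1−f)δ)/sin δ ≈ 0.734, b = sin(fδ)/sin δ ≈ 0.696.
p = a·p₁ + b·p₂ ≈ (0.218, -0.971, 0.103); φ = arcsin(p_z) ≈ 5.88°, λ = atan2(p_y, p_x) ≈ -77.34°.

≈ lat 6°N, lon 77°W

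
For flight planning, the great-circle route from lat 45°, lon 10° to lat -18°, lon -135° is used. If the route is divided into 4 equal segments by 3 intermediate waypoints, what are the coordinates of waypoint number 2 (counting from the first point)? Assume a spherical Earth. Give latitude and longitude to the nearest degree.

≈ lat 36°, lon -88°

Write both endpoints as unit vectors p₁, p₂ with components (cos φ cos λ, cos φ sin λ, sin φ).
The central angle between the endpoints is δ = arccos(p₁·p₂) ≈ 2.449 rad (140.3°).
Interpolate at f = 2/4 with slerp weights a = sin((1−f)δ)/sin δ ≈ 1.472, b = sin(fδ)/sin δ ≈ 1.472.
p = a·p₁ + b·p₂ ≈ (0.035, -0.809, 0.586); φ = arcsin(p_z) ≈ 35.89°, λ = atan2(p_y, p_x) ≈ -87.51°.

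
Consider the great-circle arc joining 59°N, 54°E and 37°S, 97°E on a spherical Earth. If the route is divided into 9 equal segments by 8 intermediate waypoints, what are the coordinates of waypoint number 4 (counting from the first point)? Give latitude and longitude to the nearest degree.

The haversine formula gives a central angle δ ≈ 1.788 rad (102.4°) between the endpoints.
Interpolate at f = 4/9 with slerp weights a = sin((1−f)δ)/sin δ ≈ 0.858, b = sin(fδ)/sin δ ≈ 0.731.
p = a·p₁ + b·p₂ ≈ (0.189, 0.937, 0.296); φ = arcsin(p_z) ≈ 17.19°, λ = atan2(p_y, p_x) ≈ 78.62°.

≈ 17°N, 79°E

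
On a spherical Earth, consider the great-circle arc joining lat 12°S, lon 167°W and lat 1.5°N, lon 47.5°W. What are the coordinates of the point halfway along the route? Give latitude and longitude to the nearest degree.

Write both endpoints as unit vectors p₁, p₂ with components (cos φ cos λ, cos φ sin λ, sin φ).
The central angle between the endpoints is δ = arccos(p₁·p₂) ≈ 2.079 rad (119.1°).
Interpolate at f = 1/2 with slerp weights a = sin((1−f)δ)/sin δ ≈ 0.987, b = sin(fδ)/sin δ ≈ 0.987.
p = a·p₁ + b·p₂ ≈ (-0.274, -0.945, -0.179); φ = arcsin(p_z) ≈ -10.34°, λ = atan2(p_y, p_x) ≈ -106.18°.

≈ lat 10°S, lon 106°W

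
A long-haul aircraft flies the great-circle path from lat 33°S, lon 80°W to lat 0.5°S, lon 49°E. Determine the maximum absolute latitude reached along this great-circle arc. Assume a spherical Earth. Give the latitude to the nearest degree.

The great circle lies in the plane with unit normal n̂ = (p₁ × p₂)/|p₁ × p₂|.
Here n̂_z ≈ +0.765; the vertex latitude is φ_max = arccos|n̂_z| ≈ 40.1°.
Check via Clairaut: cos φ_max = |cos φ₁| · sin C = cos(33.0°)·sin(114.2°) ≈ 0.765, again giving ≈ 40.1°.

≈ 40°S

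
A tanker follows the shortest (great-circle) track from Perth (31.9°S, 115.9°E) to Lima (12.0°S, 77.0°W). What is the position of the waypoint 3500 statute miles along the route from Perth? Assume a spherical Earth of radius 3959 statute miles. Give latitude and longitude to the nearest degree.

The haversine formula gives a central angle δ ≈ 2.346 rad (134.4°) between the endpoints. The total great-circle distance is δ·R ≈ 2.346 × 3959 ≈ 9286 mi, so the target fraction is f = 3500/9286 ≈ 0.377.
Interpolate at f ≈ 0.377 with slerp weights a = sin((1−f)δ)/sin δ ≈ 1.391, b = sin(fδ)/sin δ ≈ 1.082.
p = a·p₁ + b·p₂ ≈ (-0.278, 0.031, -0.960); φ = arcsin(p_z) ≈ -73.77°, λ = atan2(p_y, p_x) ≈ 173.64°.

≈ 74°S, 174°E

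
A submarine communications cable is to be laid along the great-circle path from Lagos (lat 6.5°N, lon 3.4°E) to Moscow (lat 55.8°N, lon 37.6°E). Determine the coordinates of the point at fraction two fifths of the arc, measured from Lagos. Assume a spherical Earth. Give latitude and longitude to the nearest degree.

≈ lat 27°N, lon 13°E

Convert each endpoint to a unit vector on the sphere (x = cos φ cos λ, y = cos φ sin λ, z = sin φ).
The central angle between the endpoints is δ = arccos(p₁·p₂) ≈ 0.982 rad (56.3°).
Interpolate at f = 2/5 with slerp weights a = sin((1−f)δ)/sin δ ≈ 0.668, b = sin(fδ)/sin δ ≈ 0.460.
p = a·p₁ + b·p₂ ≈ (0.868, 0.197, 0.456); φ = arcsin(p_z) ≈ 27.15°, λ = atan2(p_y, p_x) ≈ 12.81°.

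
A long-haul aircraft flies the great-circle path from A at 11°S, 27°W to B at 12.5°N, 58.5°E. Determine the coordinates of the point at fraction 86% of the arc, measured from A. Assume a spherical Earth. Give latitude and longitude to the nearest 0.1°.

≈ 9.7°N, 46.3°E

Write both endpoints as unit vectors p₁, p₂ with components (cos φ cos λ, cos φ sin λ, sin φ).
The central angle between the endpoints is δ = arccos(p₁·p₂) ≈ 1.537 rad (88.1°).
Interpolate at f = 0.86 with slerp weights a = sin((1−f)δ)/sin δ ≈ 0.214, b = sin(fδ)/sin δ ≈ 0.970.
p = a·p₁ + b·p₂ ≈ (0.682, 0.712, 0.169); φ = arcsin(p_z) ≈ 9.74°, λ = atan2(p_y, p_x) ≈ 46.25°.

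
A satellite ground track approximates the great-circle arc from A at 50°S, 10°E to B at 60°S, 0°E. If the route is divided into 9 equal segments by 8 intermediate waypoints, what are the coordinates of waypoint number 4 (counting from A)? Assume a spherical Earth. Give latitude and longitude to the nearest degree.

The haversine formula gives a central angle δ ≈ 0.201 rad (11.5°) between the endpoints.
Interpolate at f = 4/9 with slerp weights a = sin((1−f)δ)/sin δ ≈ 0.558, b = sin(fδ)/sin δ ≈ 0.447.
p = a·p₁ + b·p₂ ≈ (0.577, 0.062, -0.815); φ = arcsin(p_z) ≈ -54.54°, λ = atan2(p_y, p_x) ≈ 6.17°.

≈ 55°S, 6°E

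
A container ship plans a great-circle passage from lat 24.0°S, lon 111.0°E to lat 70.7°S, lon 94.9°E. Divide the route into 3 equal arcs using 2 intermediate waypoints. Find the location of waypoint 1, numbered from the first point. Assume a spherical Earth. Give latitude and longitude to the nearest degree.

The haversine formula gives a central angle δ ≈ 0.831 rad (47.6°) between the endpoints.
Interpolate at f = 1/3 with slerp weights a = sin((1−f)δ)/sin δ ≈ 0.712, b = sin(fδ)/sin δ ≈ 0.370.
p = a·p₁ + b·p₂ ≈ (-0.244, 0.729, -0.639); φ = arcsin(p_z) ≈ -39.73°, λ = atan2(p_y, p_x) ≈ 108.47°.

≈ lat 40°S, lon 108°E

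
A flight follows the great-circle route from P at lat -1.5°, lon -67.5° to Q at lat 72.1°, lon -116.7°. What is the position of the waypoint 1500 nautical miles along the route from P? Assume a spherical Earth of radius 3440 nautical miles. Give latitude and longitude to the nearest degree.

≈ lat 23°, lon -74°

Write both endpoints as unit vectors p₁, p₂ with components (cos φ cos λ, cos φ sin λ, sin φ).
The central angle between the endpoints is δ = arccos(p₁·p₂) ≈ 1.394 rad (79.9°). The total great-circle distance is δ·R ≈ 1.394 × 3440 ≈ 4795 nmi, so the target fraction is f = 1500/4795 ≈ 0.313.
Interpolate at f ≈ 0.313 with slerp weights a = sin((1−f)δ)/sin δ ≈ 0.831, b = sin(fδ)/sin δ ≈ 0.429.
p = a·p₁ + b·p₂ ≈ (0.259, -0.885, 0.387); φ = arcsin(p_z) ≈ 22.74°, λ = atan2(p_y, p_x) ≈ -73.71°.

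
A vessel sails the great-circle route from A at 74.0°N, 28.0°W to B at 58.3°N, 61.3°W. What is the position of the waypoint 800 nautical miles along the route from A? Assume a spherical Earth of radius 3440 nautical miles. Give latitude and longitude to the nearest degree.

≈ 64°N, 54°W

From cos δ = sin φ₁ sin φ₂ + cos φ₁ cos φ₂ cos Δλ, the central angle is δ ≈ 0.351 rad (20.1°). The total great-circle distance is δ·R ≈ 0.351 × 3440 ≈ 1209 nmi, so the target fraction is f = 800/1209 ≈ 0.662.
Interpolate at f ≈ 0.662 with slerp weights a = sin((1−f)δ)/sin δ ≈ 0.344, b = sin(fδ)/sin δ ≈ 0.670.
p = a·p₁ + b·p₂ ≈ (0.253, -0.353, 0.901); φ = arcsin(p_z) ≈ 64.26°, λ = atan2(p_y, p_x) ≈ -54.41°.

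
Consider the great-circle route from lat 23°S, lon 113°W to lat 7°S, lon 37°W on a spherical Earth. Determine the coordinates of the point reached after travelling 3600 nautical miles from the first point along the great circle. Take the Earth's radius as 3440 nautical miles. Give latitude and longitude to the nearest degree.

≈ lat 12°S, lon 51°W

From cos δ = sin φ₁ sin φ₂ + cos φ₁ cos φ₂ cos Δλ, the central angle is δ ≈ 1.299 rad (74.4°). The total great-circle distance is δ·R ≈ 1.299 × 3440 ≈ 4468 nmi, so the target fraction is f = 3600/4468 ≈ 0.806.
Interpolate at f ≈ 0.806 with slerp weights a = sin((1−f)δ)/sin δ ≈ 0.259, b = sin(fδ)/sin δ ≈ 0.899.
p = a·p₁ + b·p₂ ≈ (0.619, -0.756, -0.211); φ = arcsin(p_z) ≈ -12.17°, λ = atan2(p_y, p_x) ≈ -50.70°.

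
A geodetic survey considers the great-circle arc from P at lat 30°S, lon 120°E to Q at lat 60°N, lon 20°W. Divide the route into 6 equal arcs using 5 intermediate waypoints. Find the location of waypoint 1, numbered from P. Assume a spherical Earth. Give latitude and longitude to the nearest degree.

Write both endpoints as unit vectors p₁, p₂ with components (cos φ cos λ, cos φ sin λ, sin φ).
The central angle between the endpoints is δ = arccos(p₁·p₂) ≈ 2.441 rad (139.9°).
Interpolate at f = 1/6 with slerp weights a = sin((1−f)δ)/sin δ ≈ 1.388, b = sin(fδ)/sin δ ≈ 0.614.
p = a·p₁ + b·p₂ ≈ (-0.312, 0.936, -0.162); φ = arcsin(p_z) ≈ -9.33°, λ = atan2(p_y, p_x) ≈ 108.46°.

≈ lat 9°S, lon 108°E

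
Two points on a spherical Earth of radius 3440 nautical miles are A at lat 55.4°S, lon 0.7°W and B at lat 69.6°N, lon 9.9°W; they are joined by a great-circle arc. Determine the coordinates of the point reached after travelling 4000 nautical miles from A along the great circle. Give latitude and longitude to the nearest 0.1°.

≈ lat 11.2°N, lon 4.4°W

Convert each endpoint to a unit vector on the sphere (x = cos φ cos λ, y = cos φ sin λ, z = sin φ).
The central angle between the endpoints is δ = arccos(p₁·p₂) ≈ 2.185 rad (125.2°). The total great-circle distance is δ·R ≈ 2.185 × 3440 ≈ 7516 nmi, so the target fraction is f = 4000/7516 ≈ 0.532.
Interpolate at f ≈ 0.532 with slerp weights a = sin((1−f)δ)/sin δ ≈ 1.044, b = sin(fδ)/sin δ ≈ 1.123.
p = a·p₁ + b·p₂ ≈ (0.978, -0.075, 0.193); φ = arcsin(p_z) ≈ 11.15°, λ = atan2(p_y, p_x) ≈ -4.36°.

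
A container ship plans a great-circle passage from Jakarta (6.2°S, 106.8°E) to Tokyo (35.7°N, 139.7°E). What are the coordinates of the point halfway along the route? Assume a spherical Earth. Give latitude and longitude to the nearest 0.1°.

Convert each endpoint to a unit vector on the sphere (x = cos φ cos λ, y = cos φ sin λ, z = sin φ).
The central angle between the endpoints is δ = arccos(p₁·p₂) ≈ 0.909 rad (52.1°).
Interpolate at f = 1/2 with slerp weights a = sin((1−f)δ)/sin δ ≈ 0.556, b = sin(fδ)/sin δ ≈ 0.556.
p = a·p₁ + b·p₂ ≈ (-0.505, 0.822, 0.265); φ = arcsin(p_z) ≈ 15.34°, λ = atan2(p_y, p_x) ≈ 121.55°.

≈ (15.3°N, 121.5°E)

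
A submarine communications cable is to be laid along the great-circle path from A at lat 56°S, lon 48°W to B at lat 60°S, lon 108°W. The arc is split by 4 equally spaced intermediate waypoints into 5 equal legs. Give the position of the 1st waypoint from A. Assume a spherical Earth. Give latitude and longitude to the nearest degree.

Write both endpoints as unit vectors p₁, p₂ with components (cos φ cos λ, cos φ sin λ, sin φ).
The central angle between the endpoints is δ = arccos(p₁·p₂) ≈ 0.540 rad (30.9°).
Interpolate at f = 1/5 with slerp weights a = sin((1−f)δ)/sin δ ≈ 0.814, b = sin(fδ)/sin δ ≈ 0.210.
p = a·p₁ + b·p₂ ≈ (0.272, -0.438, -0.857); φ = arcsin(p_z) ≈ -58.95°, λ = atan2(p_y, p_x) ≈ -58.14°.

≈ lat 59°S, lon 58°W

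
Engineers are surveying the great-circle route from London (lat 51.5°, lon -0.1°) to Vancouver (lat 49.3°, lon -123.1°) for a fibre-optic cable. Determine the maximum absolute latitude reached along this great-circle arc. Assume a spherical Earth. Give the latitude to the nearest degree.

≈ 68°

The great circle lies in the plane with unit normal n̂ = (p₁ × p₂)/|p₁ × p₂|.
Here n̂_z ≈ -0.367; the vertex latitude is φ_max = arccos|n̂_z| ≈ 68.5°.
Check via Clairaut: cos φ_max = |cos φ₁| · sin C = cos(51.5°)·sin(36.1°) ≈ 0.367, again giving ≈ 68.5°.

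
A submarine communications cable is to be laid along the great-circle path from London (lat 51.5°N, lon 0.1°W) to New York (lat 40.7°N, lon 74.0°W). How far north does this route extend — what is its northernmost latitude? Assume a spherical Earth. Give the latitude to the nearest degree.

The great circle lies in the plane with unit normal n̂ = (p₁ × p₂)/|p₁ × p₂|.
Here n̂_z ≈ -0.591; the vertex latitude is φ_max = arccos|n̂_z| ≈ 53.8°.
Check via Clairaut: cos φ_max = |cos φ₁| · sin C = cos(51.5°)·sin(71.7°) ≈ 0.591, again giving ≈ 53.8°.

≈ 54°N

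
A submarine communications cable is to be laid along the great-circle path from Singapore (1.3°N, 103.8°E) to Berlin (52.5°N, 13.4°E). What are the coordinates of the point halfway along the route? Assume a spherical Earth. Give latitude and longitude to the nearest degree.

≈ (35°N, 72°E)

Write both endpoints as unit vectors p₁, p₂ with components (cos φ cos λ, cos φ sin λ, sin φ).
The central angle between the endpoints is δ = arccos(p₁·p₂) ≈ 1.557 rad (89.2°).
Interpolate at f = 1/2 with slerp weights a = sin((1−f)δ)/sin δ ≈ 0.702, b = sin(fδ)/sin δ ≈ 0.702.
p = a·p₁ + b·p₂ ≈ (0.248, 0.781, 0.573); φ = arcsin(p_z) ≈ 34.97°, λ = atan2(p_y, p_x) ≈ 72.35°.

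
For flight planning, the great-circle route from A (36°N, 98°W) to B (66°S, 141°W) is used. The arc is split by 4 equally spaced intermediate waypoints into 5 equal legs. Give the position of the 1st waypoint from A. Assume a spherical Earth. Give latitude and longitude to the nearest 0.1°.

≈ (15.3°N, 104.3°W)

Convert each endpoint to a unit vector on the sphere (x = cos φ cos λ, y = cos φ sin λ, z = sin φ).
The central angle between the endpoints is δ = arccos(p₁·p₂) ≈ 1.872 rad (107.2°).
Interpolate at f = 1/5 with slerp weights a = sin((1−f)δ)/sin δ ≈ 1.044, b = sin(fδ)/sin δ ≈ 0.383.
p = a·p₁ + b·p₂ ≈ (-0.239, -0.935, 0.264); φ = arcsin(p_z) ≈ 15.31°, λ = atan2(p_y, p_x) ≈ -104.32°.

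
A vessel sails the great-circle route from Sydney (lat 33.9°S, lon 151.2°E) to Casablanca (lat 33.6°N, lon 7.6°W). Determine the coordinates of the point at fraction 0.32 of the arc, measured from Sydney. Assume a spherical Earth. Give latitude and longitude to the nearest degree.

The haversine formula gives a central angle δ ≈ 2.834 rad (162.4°) between the endpoints.
Interpolate at f = 0.32 with slerp weights a = sin((1−f)δ)/sin δ ≈ 3.099, b = sin(fδ)/sin δ ≈ 2.605.
p = a·p₁ + b·p₂ ≈ (-0.103, 0.952, -0.287); φ = arcsin(p_z) ≈ -16.68°, λ = atan2(p_y, p_x) ≈ 96.20°.

≈ lat 17°S, lon 96°E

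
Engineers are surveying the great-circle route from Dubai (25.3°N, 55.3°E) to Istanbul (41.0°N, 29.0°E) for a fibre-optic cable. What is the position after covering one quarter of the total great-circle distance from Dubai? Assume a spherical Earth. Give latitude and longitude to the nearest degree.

≈ (30°N, 50°E)

The haversine formula gives a central angle δ ≈ 0.469 rad (26.9°) between the endpoints.
Interpolate at f = 1/4 with slerp weights a = sin((1−f)δ)/sin δ ≈ 0.762, b = sin(fδ)/sin δ ≈ 0.259.
p = a·p₁ + b·p₂ ≈ (0.563, 0.661, 0.496); φ = arcsin(p_z) ≈ 29.71°, λ = atan2(p_y, p_x) ≈ 49.58°.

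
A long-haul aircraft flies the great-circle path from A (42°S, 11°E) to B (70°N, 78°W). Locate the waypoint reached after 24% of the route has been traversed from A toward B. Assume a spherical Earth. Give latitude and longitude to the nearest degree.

≈ (13°S, 2°W)

The haversine formula gives a central angle δ ≈ 2.245 rad (128.6°) between the endpoints.
Interpolate at f = 0.24 with slerp weights a = sin((1−f)δ)/sin δ ≈ 1.268, b = sin(fδ)/sin δ ≈ 0.657.
p = a·p₁ + b·p₂ ≈ (0.972, -0.040, -0.231); φ = arcsin(p_z) ≈ -13.38°, λ = atan2(p_y, p_x) ≈ -2.35°.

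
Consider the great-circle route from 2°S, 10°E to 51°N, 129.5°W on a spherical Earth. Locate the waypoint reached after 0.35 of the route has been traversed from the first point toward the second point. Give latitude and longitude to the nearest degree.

From cos δ = sin φ₁ sin φ₂ + cos φ₁ cos φ₂ cos Δλ, the central angle is δ ≈ 2.101 rad (120.4°).
Interpolate at f = 0.35 with slerp weights a = sin((1−f)δ)/sin δ ≈ 1.135, b = sin(fδ)/sin δ ≈ 0.777.
p = a·p₁ + b·p₂ ≈ (0.805, -0.181, 0.564); φ = arcsin(p_z) ≈ 34.37°, λ = atan2(p_y, p_x) ≈ -12.64°.

≈ 34°N, 13°W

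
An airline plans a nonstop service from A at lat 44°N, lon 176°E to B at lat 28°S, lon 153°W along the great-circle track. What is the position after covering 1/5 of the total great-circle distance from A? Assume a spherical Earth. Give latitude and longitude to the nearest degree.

From cos δ = sin φ₁ sin φ₂ + cos φ₁ cos φ₂ cos Δλ, the central angle is δ ≈ 1.351 rad (77.4°).
Interpolate at f = 1/5 with slerp weights a = sin((1−f)δ)/sin δ ≈ 0.904, b = sin(fδ)/sin δ ≈ 0.273.
p = a·p₁ + b·p₂ ≈ (-0.864, -0.064, 0.500); φ = arcsin(p_z) ≈ 29.97°, λ = atan2(p_y, p_x) ≈ -175.75°.

≈ lat 30°N, lon 176°W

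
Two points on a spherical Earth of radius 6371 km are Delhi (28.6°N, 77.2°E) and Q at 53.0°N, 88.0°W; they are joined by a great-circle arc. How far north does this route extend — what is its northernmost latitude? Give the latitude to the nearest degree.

≈ 82°N

The great circle lies in the plane with unit normal n̂ = (p₁ × p₂)/|p₁ × p₂|.
Here n̂_z ≈ -0.136; the vertex latitude is φ_max = arccos|n̂_z| ≈ 82.2°.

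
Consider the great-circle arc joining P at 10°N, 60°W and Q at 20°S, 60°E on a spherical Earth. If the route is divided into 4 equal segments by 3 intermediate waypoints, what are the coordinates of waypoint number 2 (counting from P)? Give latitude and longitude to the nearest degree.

Convert each endpoint to a unit vector on the sphere (x = cos φ cos λ, y = cos φ sin λ, z = sin φ).
The central angle between the endpoints is δ = arccos(p₁·p₂) ≈ 2.120 rad (121.5°).
Interpolate at f = 2/4 with slerp weights a = sin((1−f)δ)/sin δ ≈ 1.023, b = sin(fδ)/sin δ ≈ 1.023.
p = a·p₁ + b·p₂ ≈ (0.984, -0.040, -0.172); φ = arcsin(p_z) ≈ -9.92°, λ = atan2(p_y, p_x) ≈ -2.33°.

≈ 10°S, 2°W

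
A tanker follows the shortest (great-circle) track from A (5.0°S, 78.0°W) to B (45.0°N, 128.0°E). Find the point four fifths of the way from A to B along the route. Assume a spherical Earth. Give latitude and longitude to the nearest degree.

Convert each endpoint to a unit vector on the sphere (x = cos φ cos λ, y = cos φ sin λ, z = sin φ).
The central angle between the endpoints is δ = arccos(p₁·p₂) ≈ 2.339 rad (134.0°).
Interpolate at f = 4/5 with slerp weights a = sin((1−f)δ)/sin δ ≈ 0.627, b = sin(fδ)/sin δ ≈ 1.328.
p = a·p₁ + b·p₂ ≈ (-0.448, 0.129, 0.884); φ = arcsin(p_z) ≈ 62.19°, λ = atan2(p_y, p_x) ≈ 163.93°.

≈ (62°N, 164°E)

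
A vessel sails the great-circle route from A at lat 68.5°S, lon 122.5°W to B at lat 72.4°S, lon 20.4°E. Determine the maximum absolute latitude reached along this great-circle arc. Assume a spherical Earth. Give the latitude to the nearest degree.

The great circle lies in the plane with unit normal n̂ = (p₁ × p₂)/|p₁ × p₂|.
Here n̂_z ≈ +0.111; the vertex latitude is φ_max = arccos|n̂_z| ≈ 83.6°.
Check via Clairaut: cos φ_max = |cos φ₁| · sin C = cos(68.5°)·sin(162.4°) ≈ 0.111, again giving ≈ 83.6°.

≈ 84°S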